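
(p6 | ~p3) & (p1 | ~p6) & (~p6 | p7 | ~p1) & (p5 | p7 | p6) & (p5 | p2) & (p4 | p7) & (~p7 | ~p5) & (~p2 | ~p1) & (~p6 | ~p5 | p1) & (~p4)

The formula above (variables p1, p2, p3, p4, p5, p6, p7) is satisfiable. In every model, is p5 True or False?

Suppose p5 = 1.
Unit clause (~p7) forces p7 = 0.
Unit clause (p4) forces p4 = 1.
Now (~p4) is unsatisfied and unit — conflict.
So every satisfying assignment has p5 = False.

False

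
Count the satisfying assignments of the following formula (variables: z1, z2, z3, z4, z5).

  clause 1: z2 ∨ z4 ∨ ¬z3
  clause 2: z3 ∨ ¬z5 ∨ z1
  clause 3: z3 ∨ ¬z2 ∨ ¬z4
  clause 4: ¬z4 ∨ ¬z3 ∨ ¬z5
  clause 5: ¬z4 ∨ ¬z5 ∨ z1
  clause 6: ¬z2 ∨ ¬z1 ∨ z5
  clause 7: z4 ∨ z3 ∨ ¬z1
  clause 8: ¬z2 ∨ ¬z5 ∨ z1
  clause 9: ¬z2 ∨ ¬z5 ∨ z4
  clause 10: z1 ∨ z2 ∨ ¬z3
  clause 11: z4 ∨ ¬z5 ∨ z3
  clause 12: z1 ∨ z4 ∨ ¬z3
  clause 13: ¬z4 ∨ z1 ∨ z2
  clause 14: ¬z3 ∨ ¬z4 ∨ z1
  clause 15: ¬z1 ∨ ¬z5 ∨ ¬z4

There are 2^5 = 32 truth assignments over (z1, z2, z3, z4, z5).
Split on z1. With z1 = True, the clauses containing z1 are satisfied and ¬z1 drops from the rest; 2 of the 2^4 = 16 assignments to the other variables satisfy what remains.
With z1 = False, by the same count on the reduced clause set, 2 assignments work.
(One model: z1=F, z2=F, z3=F, z4=F, z5=F.)
Total: 2 + 2 = 4.

4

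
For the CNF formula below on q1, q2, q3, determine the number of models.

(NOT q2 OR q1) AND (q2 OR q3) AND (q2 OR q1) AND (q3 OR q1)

There are 2^3 = 8 truth assignments over (q1, q2, q3).
Split on q2. With q2 = true, the clauses containing q2 are satisfied and NOT q2 drops from the rest; 2 of the 2^2 = 4 assignments to the other variables satisfy what remains.
With q2 = false, by the same count on the reduced clause set, 1 assignment works.
Total: 2 + 1 = 3.

3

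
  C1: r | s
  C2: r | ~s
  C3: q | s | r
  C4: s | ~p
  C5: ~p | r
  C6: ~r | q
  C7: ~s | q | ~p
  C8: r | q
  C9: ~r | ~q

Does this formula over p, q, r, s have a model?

Branch on r: set r = 1.
Unit clause (q) forces q = 1.
But (~q) is also a unit clause — contradiction.
So r must be the other value — set r = 0.
Unit clause (s) forces s = 1.
But (~s) is also a unit clause — contradiction.
Neither r = 1 nor r = 0 works.
No assignment satisfies every clause.

No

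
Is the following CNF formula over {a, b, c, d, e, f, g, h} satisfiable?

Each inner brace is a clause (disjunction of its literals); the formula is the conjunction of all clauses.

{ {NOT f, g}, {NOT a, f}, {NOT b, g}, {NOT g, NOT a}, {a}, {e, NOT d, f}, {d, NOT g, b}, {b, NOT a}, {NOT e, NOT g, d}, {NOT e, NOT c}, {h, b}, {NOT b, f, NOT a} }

No

From the singleton clause (a), a = true.
From the singleton clause (f), f = true.
From the singleton clause (g), g = true.
But (NOT g) is also a unit clause — contradiction.
No assignment satisfies every clause.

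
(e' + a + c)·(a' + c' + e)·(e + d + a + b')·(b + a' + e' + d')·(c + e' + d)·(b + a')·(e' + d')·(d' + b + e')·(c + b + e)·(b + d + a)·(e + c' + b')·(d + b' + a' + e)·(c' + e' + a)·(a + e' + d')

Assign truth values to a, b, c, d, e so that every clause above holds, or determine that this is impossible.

Try b = 0.
The clause (a') is unit, so a = 0.
The clause (d) is unit, so d = 1.
The clause (e') is unit, so e = 0.
The clause (c) is unit, so c = 1.
Every clause now holds.

a: 0,  b: 0,  c: 1,  d: 1,  e: 0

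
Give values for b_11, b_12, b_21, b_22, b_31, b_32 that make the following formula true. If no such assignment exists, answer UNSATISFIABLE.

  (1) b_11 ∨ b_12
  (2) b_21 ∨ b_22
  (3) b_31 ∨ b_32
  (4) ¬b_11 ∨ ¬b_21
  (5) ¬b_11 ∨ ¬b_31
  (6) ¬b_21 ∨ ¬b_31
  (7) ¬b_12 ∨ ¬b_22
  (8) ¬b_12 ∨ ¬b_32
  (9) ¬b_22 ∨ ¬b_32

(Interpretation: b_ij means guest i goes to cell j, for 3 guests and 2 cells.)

UNSATISFIABLE

Suppose b_11 = True.
(¬b_21) alone gives b_21 = False.
(b_22) alone gives b_22 = True.
(¬b_31) alone gives b_31 = False.
(b_32) alone gives b_32 = True.
Now (¬b_32) is unsatisfied and unit — conflict.
So b_11 must be the other value — set b_11 = False.
(b_12) alone gives b_12 = True.
(¬b_22) alone gives b_22 = False.
(b_21) alone gives b_21 = True.
(¬b_31) alone gives b_31 = False.
(b_32) alone gives b_32 = True.
Now (¬b_32) is unsatisfied and unit — conflict.
Either choice for b_11 ends in contradiction.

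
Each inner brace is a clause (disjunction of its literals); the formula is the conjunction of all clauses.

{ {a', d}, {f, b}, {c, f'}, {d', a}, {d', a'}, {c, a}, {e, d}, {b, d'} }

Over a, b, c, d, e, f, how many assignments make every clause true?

There are 2^6 = 64 truth assignments over (a, b, c, d, e, f).
Split on c. With c = 1, the clauses containing c are satisfied and c' drops from the rest; 3 of the 2^5 = 32 assignments to the other variables satisfy what remains.
With c = 0, by the same count on the reduced clause set, 0 assignments work.
(One model: a=F, b=F, c=T, d=F, e=T, f=T.)
Total: 3 + 0 = 3.

3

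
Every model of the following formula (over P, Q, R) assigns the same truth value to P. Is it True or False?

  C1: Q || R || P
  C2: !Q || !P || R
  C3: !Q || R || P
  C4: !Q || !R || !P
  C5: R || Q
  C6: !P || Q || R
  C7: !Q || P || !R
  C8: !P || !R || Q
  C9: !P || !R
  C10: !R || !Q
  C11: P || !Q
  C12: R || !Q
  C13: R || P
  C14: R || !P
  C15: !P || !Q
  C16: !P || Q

Suppose P = true.
Unit clause (!R) forces R = false.
Now (R) is unsatisfied and unit — conflict.
So every satisfying assignment has P = False.

False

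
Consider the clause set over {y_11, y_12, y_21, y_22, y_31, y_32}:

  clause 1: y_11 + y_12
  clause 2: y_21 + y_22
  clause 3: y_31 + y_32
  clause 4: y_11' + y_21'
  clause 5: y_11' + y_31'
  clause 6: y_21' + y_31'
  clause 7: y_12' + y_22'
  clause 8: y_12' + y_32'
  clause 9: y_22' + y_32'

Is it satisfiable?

Case y_11 = 1:
The clause (y_21') is unit, so y_21 = 0.
The clause (y_22) is unit, so y_22 = 1.
The clause (y_31') is unit, so y_31 = 0.
The clause (y_32) is unit, so y_32 = 1.
That conflicts with the unit clause (y_32').
Undo y_11 and try y_11 = 0.
The clause (y_12) is unit, so y_12 = 1.
The clause (y_22') is unit, so y_22 = 0.
The clause (y_21) is unit, so y_21 = 1.
The clause (y_31') is unit, so y_31 = 0.
The clause (y_32) is unit, so y_32 = 1.
That conflicts with the unit clause (y_32').
Either choice for y_11 ends in contradiction.
No assignment satisfies every clause.

Unsatisfiable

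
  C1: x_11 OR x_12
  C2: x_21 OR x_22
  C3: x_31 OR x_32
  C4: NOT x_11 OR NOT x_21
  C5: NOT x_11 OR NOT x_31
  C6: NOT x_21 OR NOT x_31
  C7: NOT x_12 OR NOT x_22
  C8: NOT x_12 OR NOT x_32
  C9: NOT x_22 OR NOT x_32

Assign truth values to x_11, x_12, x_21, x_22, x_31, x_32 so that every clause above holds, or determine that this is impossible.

UNSATISFIABLE

Branch on x_11: set x_11 = true.
(NOT x_21) alone gives x_21 = false.
(x_22) alone gives x_22 = true.
(NOT x_31) alone gives x_31 = false.
(x_32) alone gives x_32 = true.
Now (NOT x_32) is unsatisfied and unit — conflict.
Undo x_11 and try x_11 = false.
(x_12) alone gives x_12 = true.
(NOT x_22) alone gives x_22 = false.
(x_21) alone gives x_21 = true.
(NOT x_31) alone gives x_31 = false.
(x_32) alone gives x_32 = true.
Now (NOT x_32) is unsatisfied and unit — conflict.
Neither x_11 = true nor x_11 = false works.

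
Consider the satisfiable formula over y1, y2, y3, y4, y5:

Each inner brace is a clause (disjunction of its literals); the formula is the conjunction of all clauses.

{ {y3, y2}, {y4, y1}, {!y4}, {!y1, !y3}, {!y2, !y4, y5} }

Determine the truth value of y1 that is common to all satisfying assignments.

True

Suppose y1 = false.
Unit clause (y4) forces y4 = true.
That conflicts with the unit clause (!y4).
So every satisfying assignment has y1 = True.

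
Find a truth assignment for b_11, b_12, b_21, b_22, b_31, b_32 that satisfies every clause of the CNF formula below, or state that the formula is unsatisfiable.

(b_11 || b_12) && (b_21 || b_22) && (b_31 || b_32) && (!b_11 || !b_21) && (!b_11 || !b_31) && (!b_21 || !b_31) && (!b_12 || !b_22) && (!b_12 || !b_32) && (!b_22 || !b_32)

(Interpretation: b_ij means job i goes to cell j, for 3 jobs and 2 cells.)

Branch on b_11: set b_11 = true.
(!b_21) alone gives b_21 = false.
(b_22) alone gives b_22 = true.
(!b_31) alone gives b_31 = false.
(b_32) alone gives b_32 = true.
That conflicts with the unit clause (!b_32).
Undo b_11 and try b_11 = false.
(b_12) alone gives b_12 = true.
(!b_22) alone gives b_22 = false.
(b_21) alone gives b_21 = true.
(!b_31) alone gives b_31 = false.
(b_32) alone gives b_32 = true.
That conflicts with the unit clause (!b_32).
Both values of b_11 lead to a conflict.

UNSATISFIABLE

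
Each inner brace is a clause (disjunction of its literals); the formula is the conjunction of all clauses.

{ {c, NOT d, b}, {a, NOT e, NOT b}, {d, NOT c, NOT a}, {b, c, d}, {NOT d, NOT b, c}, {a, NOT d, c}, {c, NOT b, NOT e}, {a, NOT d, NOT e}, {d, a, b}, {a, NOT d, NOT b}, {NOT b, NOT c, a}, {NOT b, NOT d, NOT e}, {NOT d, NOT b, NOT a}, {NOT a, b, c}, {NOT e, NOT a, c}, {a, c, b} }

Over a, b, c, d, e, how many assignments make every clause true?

5

There are 2^5 = 32 truth assignments over (a, b, c, d, e).
Split on a. With a = true, the clauses containing a are satisfied and NOT a drops from the rest; 3 of the 2^4 = 16 assignments to the other variables satisfy what remains.
With a = false, by the same count on the reduced clause set, 2 assignments work.
(One model: a=F, b=F, c=T, d=T, e=F.)
Total: 3 + 2 = 5.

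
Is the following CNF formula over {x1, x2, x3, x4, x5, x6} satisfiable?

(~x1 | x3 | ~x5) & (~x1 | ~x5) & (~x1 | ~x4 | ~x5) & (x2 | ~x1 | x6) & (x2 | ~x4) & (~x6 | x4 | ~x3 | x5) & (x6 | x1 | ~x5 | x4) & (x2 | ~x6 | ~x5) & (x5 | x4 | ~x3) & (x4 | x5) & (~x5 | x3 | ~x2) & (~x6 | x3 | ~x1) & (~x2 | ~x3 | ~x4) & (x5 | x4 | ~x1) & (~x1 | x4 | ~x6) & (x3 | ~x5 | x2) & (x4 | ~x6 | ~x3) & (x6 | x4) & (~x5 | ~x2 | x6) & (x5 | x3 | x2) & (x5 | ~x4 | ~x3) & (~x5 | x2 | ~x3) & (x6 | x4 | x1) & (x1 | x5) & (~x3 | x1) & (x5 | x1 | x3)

Yes, satisfiable

Branch on x1: set x1 = 1.
The clause (~x5) is unit, so x5 = 0.
The clause (x4) is unit, so x4 = 1.
The clause (x2) is unit, so x2 = 1.
The clause (~x3) is unit, so x3 = 0.
The clause (~x6) is unit, so x6 = 0.
This assignment satisfies each clause.
A satisfying assignment: x1=1; x2=1; x3=0; x4=1; x5=0; x6=0.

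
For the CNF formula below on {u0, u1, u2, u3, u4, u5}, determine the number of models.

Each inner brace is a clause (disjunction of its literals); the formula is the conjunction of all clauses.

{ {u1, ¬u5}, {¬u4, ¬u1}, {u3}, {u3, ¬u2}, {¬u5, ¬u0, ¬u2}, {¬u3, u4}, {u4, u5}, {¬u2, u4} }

There are 2^6 = 64 truth assignments over (u0, u1, u2, u3, u4, u5).
Split on u4. With u4 = True, the clauses containing u4 are satisfied and ¬u4 drops from the rest; 4 of the 2^5 = 32 assignments to the other variables satisfy what remains.
With u4 = False, by the same count on the reduced clause set, 0 assignments work.
(One model: u0=F, u1=F, u2=F, u3=T, u4=T, u5=F.)
Total: 4 + 0 = 4.

4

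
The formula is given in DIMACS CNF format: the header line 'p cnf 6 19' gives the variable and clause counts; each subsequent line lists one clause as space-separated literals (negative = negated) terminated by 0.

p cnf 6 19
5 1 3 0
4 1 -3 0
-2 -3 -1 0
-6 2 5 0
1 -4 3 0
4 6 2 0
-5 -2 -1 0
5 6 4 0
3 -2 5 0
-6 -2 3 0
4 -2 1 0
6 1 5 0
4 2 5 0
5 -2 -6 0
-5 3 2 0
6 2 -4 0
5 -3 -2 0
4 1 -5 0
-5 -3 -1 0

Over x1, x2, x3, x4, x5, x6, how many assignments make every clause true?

3

There are 2^6 = 64 truth assignments over (x1, x2, x3, x4, x5, x6).
Split on x5. With x5 = True, the clauses containing x5 are satisfied and ¬x5 drops from the rest; 3 of the 2^5 = 32 assignments to the other variables satisfy what remains.
With x5 = False, by the same count on the reduced clause set, 0 assignments work.
Total: 3 + 0 = 3.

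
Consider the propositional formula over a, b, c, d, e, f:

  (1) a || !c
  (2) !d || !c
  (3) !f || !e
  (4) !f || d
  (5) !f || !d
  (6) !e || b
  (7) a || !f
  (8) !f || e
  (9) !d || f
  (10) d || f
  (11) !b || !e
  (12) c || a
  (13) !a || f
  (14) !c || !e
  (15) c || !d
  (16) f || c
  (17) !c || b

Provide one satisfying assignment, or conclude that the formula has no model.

UNSATISFIABLE

Try a = true.
From the singleton clause (f), f = true.
From the singleton clause (!e), e = false.
Now (e) is unsatisfied and unit — conflict.
That branch fails; take a = false instead.
From the singleton clause (!c), c = false.
Now (c) is unsatisfied and unit — conflict.
Both values of a lead to a conflict.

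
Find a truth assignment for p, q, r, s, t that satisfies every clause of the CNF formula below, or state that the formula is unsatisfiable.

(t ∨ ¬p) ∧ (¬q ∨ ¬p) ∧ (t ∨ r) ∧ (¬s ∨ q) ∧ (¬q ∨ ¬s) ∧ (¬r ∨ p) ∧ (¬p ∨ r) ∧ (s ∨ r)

Branch on t: set t = True.
Branch on q: set q = False.
Unit clause (¬s) forces s = False.
Unit clause (r) forces r = True.
Unit clause (p) forces p = True.
This assignment satisfies each clause.

p=True,  q=False,  r=True,  s=False,  t=True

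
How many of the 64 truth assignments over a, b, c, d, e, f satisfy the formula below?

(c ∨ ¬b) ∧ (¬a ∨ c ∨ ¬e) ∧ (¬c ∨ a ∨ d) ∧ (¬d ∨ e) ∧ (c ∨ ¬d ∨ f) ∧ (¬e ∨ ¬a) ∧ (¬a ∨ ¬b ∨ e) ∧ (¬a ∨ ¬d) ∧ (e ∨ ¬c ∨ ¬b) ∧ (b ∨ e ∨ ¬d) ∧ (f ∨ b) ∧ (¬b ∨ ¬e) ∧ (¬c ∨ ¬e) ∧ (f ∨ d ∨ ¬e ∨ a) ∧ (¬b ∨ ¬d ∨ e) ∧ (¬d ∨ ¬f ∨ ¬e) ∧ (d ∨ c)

1

There are 2^6 = 64 truth assignments over (a, b, c, d, e, f).
Split on d. With d = True, the clauses containing d are satisfied and ¬d drops from the rest; 0 of the 2^5 = 32 assignments to the other variables satisfy what remains.
With d = False, by the same count on the reduced clause set, 1 assignment works.
(One model: a=T, b=F, c=T, d=F, e=F, f=T.)
Total: 0 + 1 = 1.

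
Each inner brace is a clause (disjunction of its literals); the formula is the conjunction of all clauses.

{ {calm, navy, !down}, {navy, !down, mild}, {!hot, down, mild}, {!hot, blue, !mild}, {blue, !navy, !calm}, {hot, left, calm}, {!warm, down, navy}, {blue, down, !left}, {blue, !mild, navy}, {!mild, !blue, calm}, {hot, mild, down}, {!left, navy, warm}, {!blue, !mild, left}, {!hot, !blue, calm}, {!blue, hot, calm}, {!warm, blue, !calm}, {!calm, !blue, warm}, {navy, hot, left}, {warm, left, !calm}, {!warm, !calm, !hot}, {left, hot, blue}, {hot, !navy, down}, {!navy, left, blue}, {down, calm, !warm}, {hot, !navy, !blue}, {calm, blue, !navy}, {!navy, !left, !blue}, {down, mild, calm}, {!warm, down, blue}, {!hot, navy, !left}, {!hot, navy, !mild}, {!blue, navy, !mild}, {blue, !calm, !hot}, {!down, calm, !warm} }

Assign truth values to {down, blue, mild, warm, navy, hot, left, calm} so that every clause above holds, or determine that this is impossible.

UNSATISFIABLE

Branch on calm: set calm = true.
Branch on blue: set blue = true.
From the singleton clause (warm), warm = true.
From the singleton clause (!hot), hot = false.
From the singleton clause (!navy), navy = false.
From the singleton clause (down), down = true.
From the singleton clause (mild), mild = true.
That conflicts with the unit clause (!mild).
Backtrack on blue: now try blue = false.
From the singleton clause (!navy), navy = false.
From the singleton clause (!mild), mild = false.
From the singleton clause (!down), down = false.
From the singleton clause (!hot), hot = false.
That conflicts with the unit clause (hot).
Either choice for blue ends in contradiction.
Backtrack on calm: now try calm = false.
Branch on navy: set navy = true.
From the singleton clause (blue), blue = true.
From the singleton clause (!mild), mild = false.
From the singleton clause (!hot), hot = false.
That conflicts with the unit clause (hot).
Backtrack on navy: now try navy = false.
From the singleton clause (!down), down = false.
From the singleton clause (!warm), warm = false.
From the singleton clause (!left), left = false.
From the singleton clause (hot), hot = true.
From the singleton clause (mild), mild = true.
That conflicts with the unit clause (!mild).
Either choice for navy ends in contradiction.
Either choice for calm ends in contradiction.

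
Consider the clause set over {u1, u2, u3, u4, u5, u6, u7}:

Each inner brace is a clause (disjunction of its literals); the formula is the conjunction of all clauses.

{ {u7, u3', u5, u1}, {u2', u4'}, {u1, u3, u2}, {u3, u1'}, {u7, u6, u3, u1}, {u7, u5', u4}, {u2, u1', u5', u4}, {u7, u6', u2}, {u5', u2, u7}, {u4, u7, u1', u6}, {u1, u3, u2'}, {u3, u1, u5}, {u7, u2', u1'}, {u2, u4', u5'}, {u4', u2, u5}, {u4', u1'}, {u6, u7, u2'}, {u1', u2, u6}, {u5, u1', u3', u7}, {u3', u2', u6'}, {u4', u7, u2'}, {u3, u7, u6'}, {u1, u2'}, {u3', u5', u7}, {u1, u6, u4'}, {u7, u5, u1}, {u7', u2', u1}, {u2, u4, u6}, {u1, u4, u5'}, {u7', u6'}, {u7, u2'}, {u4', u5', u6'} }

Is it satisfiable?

Try u2 = 1.
Unit clause (u4') forces u4 = 0.
Unit clause (u1) forces u1 = 1.
Unit clause (u3) forces u3 = 1.
Unit clause (u7) forces u7 = 1.
Unit clause (u6') forces u6 = 0.
All clauses hold; u5 can take either value.
A satisfying assignment: u1: 1, u2: 1, u3: 1, u4: 0, u5: 1, u6: 0, u7: 1.

Yes, satisfiable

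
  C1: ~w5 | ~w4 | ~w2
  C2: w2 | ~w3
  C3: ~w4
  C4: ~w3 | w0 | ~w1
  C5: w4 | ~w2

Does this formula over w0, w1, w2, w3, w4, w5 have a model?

Yes, satisfiable

The clause (~w4) is unit, so w4 = 0.
The clause (~w2) is unit, so w2 = 0.
The clause (~w3) is unit, so w3 = 0.
No clause remains; w0, w1, w5 are free.
A satisfying assignment: w0: 1,  w1: 1,  w2: 0,  w3: 0,  w4: 0,  w5: 1.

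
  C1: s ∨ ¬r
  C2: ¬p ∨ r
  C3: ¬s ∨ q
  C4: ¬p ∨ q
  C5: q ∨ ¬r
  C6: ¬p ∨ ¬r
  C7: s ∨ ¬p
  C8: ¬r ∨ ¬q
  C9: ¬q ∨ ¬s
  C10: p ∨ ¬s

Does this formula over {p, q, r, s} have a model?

Branch on s: set s = False.
Unit clause (¬r) forces r = False.
Unit clause (¬p) forces p = False.
No clause remains; q is free.
A satisfying assignment: p ↦ False, q ↦ True, r ↦ False, s ↦ False.

Yes, satisfiable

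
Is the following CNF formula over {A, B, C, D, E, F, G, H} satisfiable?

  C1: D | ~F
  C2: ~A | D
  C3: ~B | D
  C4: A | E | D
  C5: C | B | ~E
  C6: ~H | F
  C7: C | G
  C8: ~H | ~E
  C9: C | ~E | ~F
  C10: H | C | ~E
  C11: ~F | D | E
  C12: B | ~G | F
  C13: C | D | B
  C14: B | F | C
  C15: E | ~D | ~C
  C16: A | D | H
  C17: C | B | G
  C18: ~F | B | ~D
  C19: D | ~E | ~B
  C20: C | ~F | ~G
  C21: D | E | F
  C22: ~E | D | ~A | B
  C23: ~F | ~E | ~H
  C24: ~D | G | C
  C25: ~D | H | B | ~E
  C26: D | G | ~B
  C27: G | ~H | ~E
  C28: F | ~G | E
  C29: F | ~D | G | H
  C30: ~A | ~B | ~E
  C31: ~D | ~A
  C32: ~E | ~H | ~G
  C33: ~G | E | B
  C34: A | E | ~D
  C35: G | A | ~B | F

Satisfiable

Suppose D = 1.
(~A) alone gives A = 0.
(E) alone gives E = 1.
(~H) alone gives H = 0.
(C) alone gives C = 1.
(B) alone gives B = 1.
Suppose F = 1.
All clauses hold; G can take either value.
A satisfying assignment: A=0, B=1, C=1, D=1, E=1, F=1, G=0, H=0.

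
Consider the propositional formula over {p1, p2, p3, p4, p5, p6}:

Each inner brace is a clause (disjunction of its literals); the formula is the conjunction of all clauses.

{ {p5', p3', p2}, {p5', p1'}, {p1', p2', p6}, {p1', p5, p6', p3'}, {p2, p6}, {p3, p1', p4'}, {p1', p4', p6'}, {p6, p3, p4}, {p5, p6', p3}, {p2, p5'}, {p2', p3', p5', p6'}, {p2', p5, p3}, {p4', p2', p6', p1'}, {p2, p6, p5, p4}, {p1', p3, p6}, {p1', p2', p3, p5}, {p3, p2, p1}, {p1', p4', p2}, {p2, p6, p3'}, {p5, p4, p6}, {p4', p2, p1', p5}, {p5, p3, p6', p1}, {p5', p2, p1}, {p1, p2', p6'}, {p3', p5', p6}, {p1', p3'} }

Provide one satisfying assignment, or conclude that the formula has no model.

Suppose p5 = 0.
Suppose p2 = 0.
The clause (p6) is unit, so p6 = 1.
The clause (p3) is unit, so p3 = 1.
The clause (p1') is unit, so p1 = 0.
Every clause is now satisfied; p4 is unconstrained.

p1 ↦ 0,  p2 ↦ 0,  p3 ↦ 1,  p4 ↦ 0,  p5 ↦ 0,  p6 ↦ 1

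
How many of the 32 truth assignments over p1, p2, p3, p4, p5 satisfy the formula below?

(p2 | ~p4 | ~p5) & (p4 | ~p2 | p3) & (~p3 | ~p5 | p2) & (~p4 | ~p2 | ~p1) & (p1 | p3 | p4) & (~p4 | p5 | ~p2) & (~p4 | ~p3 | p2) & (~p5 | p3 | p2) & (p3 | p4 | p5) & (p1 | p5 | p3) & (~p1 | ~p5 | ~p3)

There are 2^5 = 32 truth assignments over (p1, p2, p3, p4, p5).
Split on p1. With p1 = 1, the clauses containing p1 are satisfied and ~p1 drops from the rest; 3 of the 2^4 = 16 assignments to the other variables satisfy what remains.
With p1 = 0, by the same count on the reduced clause set, 5 assignments work.
Total: 3 + 5 = 8.

8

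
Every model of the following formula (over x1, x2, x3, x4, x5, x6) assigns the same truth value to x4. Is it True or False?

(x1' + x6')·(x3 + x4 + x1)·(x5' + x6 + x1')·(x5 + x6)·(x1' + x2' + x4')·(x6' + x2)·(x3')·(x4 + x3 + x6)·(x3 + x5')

Suppose x4 = 0.
From the singleton clause (x3'), x3 = 0.
From the singleton clause (x1), x1 = 1.
From the singleton clause (x6'), x6 = 0.
But (x6) is also a unit clause — contradiction.
So every satisfying assignment has x4 = True.

True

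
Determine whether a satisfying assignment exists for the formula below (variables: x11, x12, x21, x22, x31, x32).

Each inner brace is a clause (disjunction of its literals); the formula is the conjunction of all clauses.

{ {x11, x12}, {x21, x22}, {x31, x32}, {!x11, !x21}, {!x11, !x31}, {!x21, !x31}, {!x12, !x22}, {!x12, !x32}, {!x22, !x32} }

Try x11 = true.
Unit clause (!x21) forces x21 = false.
Unit clause (x22) forces x22 = true.
Unit clause (!x31) forces x31 = false.
Unit clause (x32) forces x32 = true.
Now (!x32) is unsatisfied and unit — conflict.
So x11 must be the other value — set x11 = false.
Unit clause (x12) forces x12 = true.
Unit clause (!x22) forces x22 = false.
Unit clause (x21) forces x21 = true.
Unit clause (!x31) forces x31 = false.
Unit clause (x32) forces x32 = true.
Now (!x32) is unsatisfied and unit — conflict.
Both values of x11 lead to a conflict.
No assignment satisfies every clause.

No, unsatisfiable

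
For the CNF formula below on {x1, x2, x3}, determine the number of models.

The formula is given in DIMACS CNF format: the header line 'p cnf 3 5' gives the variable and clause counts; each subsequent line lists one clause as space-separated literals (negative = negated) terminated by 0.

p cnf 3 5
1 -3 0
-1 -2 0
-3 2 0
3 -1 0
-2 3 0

1

There are 2^3 = 8 truth assignments over (x1, x2, x3).
Check each against the 5 clauses (columns in the order x1, x2, x3):
  F F F  ✓ satisfies all
  F F T  ✗ fails (x1 ∨ ¬x3)
  F T F  ✗ fails (¬x2 ∨ x3)
  F T T  ✗ fails (x1 ∨ ¬x3)
  T F F  ✗ fails (x3 ∨ ¬x1)
  T F T  ✗ fails (¬x3 ∨ x2)
  T T F  ✗ fails (¬x1 ∨ ¬x2)
  T T T  ✗ fails (¬x1 ∨ ¬x2)
1 of the 8 rows is a model.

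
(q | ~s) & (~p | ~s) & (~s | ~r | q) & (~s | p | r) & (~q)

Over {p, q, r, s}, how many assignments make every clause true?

There are 2^4 = 16 truth assignments over (p, q, r, s).
Check each against the 5 clauses (columns in the order p, q, r, s):
  F F F F  ✓ satisfies all
  F F F T  ✗ fails (q | ~s)
  F F T F  ✓ satisfies all
  F F T T  ✗ fails (q | ~s)
  F T F F  ✗ fails (~q)
  F T F T  ✗ fails (~s | p | r)
  F T T F  ✗ fails (~q)
  F T T T  ✗ fails (~q)
  T F F F  ✓ satisfies all
  T F F T  ✗ fails (q | ~s)
  T F T F  ✓ satisfies all
  T F T T  ✗ fails (q | ~s)
  T T F F  ✗ fails (~q)
  T T F T  ✗ fails (~p | ~s)
  T T T F  ✗ fails (~q)
  T T T T  ✗ fails (~p | ~s)
4 of the 16 rows are models.

4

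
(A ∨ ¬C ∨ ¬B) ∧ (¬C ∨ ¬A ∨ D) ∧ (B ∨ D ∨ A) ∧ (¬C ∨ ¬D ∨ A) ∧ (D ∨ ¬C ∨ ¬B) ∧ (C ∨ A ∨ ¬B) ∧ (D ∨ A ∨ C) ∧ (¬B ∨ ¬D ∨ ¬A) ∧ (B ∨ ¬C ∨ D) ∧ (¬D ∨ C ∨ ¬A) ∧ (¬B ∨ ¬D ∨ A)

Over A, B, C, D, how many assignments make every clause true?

4

There are 2^4 = 16 truth assignments over (A, B, C, D).
Split on D. With D = True, the clauses containing D are satisfied and ¬D drops from the rest; 2 of the 2^3 = 8 assignments to the other variables satisfy what remains.
With D = False, by the same count on the reduced clause set, 2 assignments work.
Total: 2 + 2 = 4.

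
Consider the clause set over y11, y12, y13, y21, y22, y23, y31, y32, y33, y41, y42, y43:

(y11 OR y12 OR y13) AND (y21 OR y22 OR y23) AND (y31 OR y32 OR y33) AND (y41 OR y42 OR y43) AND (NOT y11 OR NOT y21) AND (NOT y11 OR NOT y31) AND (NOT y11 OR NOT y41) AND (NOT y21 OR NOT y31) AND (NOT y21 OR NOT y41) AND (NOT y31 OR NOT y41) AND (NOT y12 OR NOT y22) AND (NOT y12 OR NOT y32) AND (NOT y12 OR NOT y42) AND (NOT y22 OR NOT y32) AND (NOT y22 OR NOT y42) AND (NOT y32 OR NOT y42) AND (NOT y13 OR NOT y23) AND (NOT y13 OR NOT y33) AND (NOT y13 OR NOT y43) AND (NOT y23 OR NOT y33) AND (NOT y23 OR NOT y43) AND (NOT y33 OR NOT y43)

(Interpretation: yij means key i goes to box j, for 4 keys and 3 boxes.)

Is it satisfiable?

No, unsatisfiable

Try y11 = false.
Try y12 = true.
The clause (NOT y22) is unit, so y22 = false.
The clause (NOT y32) is unit, so y32 = false.
The clause (NOT y42) is unit, so y42 = false.
Try y21 = true.
The clause (NOT y31) is unit, so y31 = false.
The clause (y33) is unit, so y33 = true.
The clause (NOT y41) is unit, so y41 = false.
The clause (y43) is unit, so y43 = true.
That conflicts with the unit clause (NOT y43).
Backtrack on y21: now try y21 = false.
The clause (y23) is unit, so y23 = true.
The clause (NOT y13) is unit, so y13 = false.
The clause (NOT y33) is unit, so y33 = false.
The clause (y31) is unit, so y31 = true.
The clause (NOT y41) is unit, so y41 = false.
The clause (y43) is unit, so y43 = true.
That conflicts with the unit clause (NOT y43).
Both values of y21 lead to a conflict.
Backtrack on y12: now try y12 = false.
The clause (y13) is unit, so y13 = true.
The clause (NOT y23) is unit, so y23 = false.
The clause (NOT y33) is unit, so y33 = false.
The clause (NOT y43) is unit, so y43 = false.
Try y21 = true.
The clause (NOT y31) is unit, so y31 = false.
The clause (y32) is unit, so y32 = true.
The clause (NOT y41) is unit, so y41 = false.
The clause (y42) is unit, so y42 = true.
That conflicts with the unit clause (NOT y42).
Backtrack on y21: now try y21 = false.
The clause (y22) is unit, so y22 = true.
The clause (NOT y32) is unit, so y32 = false.
The clause (y31) is unit, so y31 = true.
The clause (NOT y41) is unit, so y41 = false.
The clause (y42) is unit, so y42 = true.
That conflicts with the unit clause (NOT y42).
Both values of y21 lead to a conflict.
Both values of y12 lead to a conflict.
Backtrack on y11: now try y11 = true.
The clause (NOT y21) is unit, so y21 = false.
The clause (NOT y31) is unit, so y31 = false.
The clause (NOT y41) is unit, so y41 = false.
Try y22 = true.
The clause (NOT y12) is unit, so y12 = false.
The clause (NOT y32) is unit, so y32 = false.
The clause (y33) is unit, so y33 = true.
The clause (NOT y42) is unit, so y42 = false.
The clause (y43) is unit, so y43 = true.
That conflicts with the unit clause (NOT y43).
Backtrack on y22: now try y22 = false.
The clause (y23) is unit, so y23 = true.
The clause (NOT y13) is unit, so y13 = false.
The clause (NOT y33) is unit, so y33 = false.
The clause (y32) is unit, so y32 = true.
The clause (NOT y12) is unit, so y12 = false.
The clause (NOT y42) is unit, so y42 = false.
The clause (y43) is unit, so y43 = true.
That conflicts with the unit clause (NOT y43).
Both values of y22 lead to a conflict.
Both values of y11 lead to a conflict.
No assignment satisfies every clause.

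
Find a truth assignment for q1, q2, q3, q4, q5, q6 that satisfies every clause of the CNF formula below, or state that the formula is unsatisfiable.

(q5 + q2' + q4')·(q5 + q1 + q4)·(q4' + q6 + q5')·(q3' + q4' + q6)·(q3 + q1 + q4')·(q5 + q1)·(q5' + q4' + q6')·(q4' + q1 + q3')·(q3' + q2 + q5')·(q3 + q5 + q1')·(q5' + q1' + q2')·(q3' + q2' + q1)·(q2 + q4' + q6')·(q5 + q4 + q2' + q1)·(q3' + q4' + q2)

Branch on q5: set q5 = 0.
Unit clause (q1) forces q1 = 1.
Unit clause (q3) forces q3 = 1.
Branch on q2: set q2 = 0.
Unit clause (q4') forces q4 = 0.
No clause remains; q6 is free.

q1: 1,  q2: 0,  q3: 1,  q4: 0,  q5: 0,  q6: 1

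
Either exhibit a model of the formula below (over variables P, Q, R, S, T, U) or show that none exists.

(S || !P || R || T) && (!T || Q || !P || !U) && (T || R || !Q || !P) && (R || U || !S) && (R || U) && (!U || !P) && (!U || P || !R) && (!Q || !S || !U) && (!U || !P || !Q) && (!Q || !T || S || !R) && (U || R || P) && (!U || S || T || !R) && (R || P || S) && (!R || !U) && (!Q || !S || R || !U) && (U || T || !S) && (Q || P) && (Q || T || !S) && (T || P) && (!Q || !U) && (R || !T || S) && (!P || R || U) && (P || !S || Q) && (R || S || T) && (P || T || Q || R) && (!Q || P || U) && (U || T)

P ↦ true,  Q ↦ false,  R ↦ true,  S ↦ false,  T ↦ true,  U ↦ false

Branch on R: set R = true.
From the singleton clause (!U), U = false.
From the singleton clause (T), T = true.
Branch on Q: set Q = false.
From the singleton clause (P), P = true.
No clause remains; S is free.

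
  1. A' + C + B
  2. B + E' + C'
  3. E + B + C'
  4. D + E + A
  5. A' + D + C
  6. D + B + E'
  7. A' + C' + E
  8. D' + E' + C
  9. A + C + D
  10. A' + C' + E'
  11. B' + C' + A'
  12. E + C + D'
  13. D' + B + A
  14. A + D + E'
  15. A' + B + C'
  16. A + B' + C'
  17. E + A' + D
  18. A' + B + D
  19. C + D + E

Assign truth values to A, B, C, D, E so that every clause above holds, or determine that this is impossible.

Branch on A: set A = 0.
Branch on D: set D = 1.
From the singleton clause (B), B = 1.
From the singleton clause (C'), C = 0.
From the singleton clause (E'), E = 0.
But (E) is also a unit clause — contradiction.
Backtrack on D: now try D = 0.
From the singleton clause (E), E = 1.
But (E') is also a unit clause — contradiction.
Neither D = 1 nor D = 0 works.
Backtrack on A: now try A = 1.
Branch on C: set C = 1.
From the singleton clause (E), E = 1.
But (E') is also a unit clause — contradiction.
Backtrack on C: now try C = 0.
From the singleton clause (B), B = 1.
From the singleton clause (D), D = 1.
From the singleton clause (E'), E = 0.
But (E) is also a unit clause — contradiction.
Neither C = 1 nor C = 0 works.
Neither A = 1 nor A = 0 works.

UNSATISFIABLE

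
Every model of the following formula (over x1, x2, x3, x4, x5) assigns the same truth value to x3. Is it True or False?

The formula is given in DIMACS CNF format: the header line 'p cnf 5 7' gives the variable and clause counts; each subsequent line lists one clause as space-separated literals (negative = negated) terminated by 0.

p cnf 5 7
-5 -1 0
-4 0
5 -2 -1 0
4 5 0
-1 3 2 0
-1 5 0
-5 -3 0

Suppose x3 = True.
The clause (¬x4) is unit, so x4 = False.
The clause (x5) is unit, so x5 = True.
But (¬x5) is also a unit clause — contradiction.
So every satisfying assignment has x3 = False.

False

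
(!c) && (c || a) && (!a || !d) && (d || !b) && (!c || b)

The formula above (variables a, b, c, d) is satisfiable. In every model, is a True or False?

Suppose a = false.
Unit clause (!c) forces c = false.
That conflicts with the unit clause (c).
So every satisfying assignment has a = True.

True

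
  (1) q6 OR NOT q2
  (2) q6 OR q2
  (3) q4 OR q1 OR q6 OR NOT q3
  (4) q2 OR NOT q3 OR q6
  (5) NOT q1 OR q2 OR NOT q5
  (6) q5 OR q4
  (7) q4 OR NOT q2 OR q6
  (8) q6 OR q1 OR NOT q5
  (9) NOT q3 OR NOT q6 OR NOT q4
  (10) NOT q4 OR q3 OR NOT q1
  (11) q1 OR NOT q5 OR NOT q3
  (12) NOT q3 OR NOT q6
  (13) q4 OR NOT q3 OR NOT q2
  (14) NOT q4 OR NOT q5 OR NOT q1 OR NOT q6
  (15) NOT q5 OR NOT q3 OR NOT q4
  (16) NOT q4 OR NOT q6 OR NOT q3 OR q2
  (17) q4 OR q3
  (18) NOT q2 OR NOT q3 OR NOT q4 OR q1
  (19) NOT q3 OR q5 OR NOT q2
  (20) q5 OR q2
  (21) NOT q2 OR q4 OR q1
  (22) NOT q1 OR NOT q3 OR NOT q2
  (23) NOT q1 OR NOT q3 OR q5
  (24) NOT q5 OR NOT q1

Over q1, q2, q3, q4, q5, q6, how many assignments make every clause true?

There are 2^6 = 64 truth assignments over (q1, q2, q3, q4, q5, q6).
Split on q3. With q3 = true, the clauses containing q3 are satisfied and NOT q3 drops from the rest; 0 of the 2^5 = 32 assignments to the other variables satisfy what remains.
With q3 = false, by the same count on the reduced clause set, 3 assignments work.
Total: 0 + 3 = 3.

3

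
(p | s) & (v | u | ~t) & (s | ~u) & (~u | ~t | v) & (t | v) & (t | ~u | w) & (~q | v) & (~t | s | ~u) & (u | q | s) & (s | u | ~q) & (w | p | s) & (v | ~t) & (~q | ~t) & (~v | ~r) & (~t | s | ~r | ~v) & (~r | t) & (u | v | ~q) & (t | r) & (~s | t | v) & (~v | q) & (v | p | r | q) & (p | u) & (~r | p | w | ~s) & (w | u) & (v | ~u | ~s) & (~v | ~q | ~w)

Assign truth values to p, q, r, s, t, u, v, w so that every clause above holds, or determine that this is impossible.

Suppose p = 1.
Suppose s = 1.
Suppose t = 1.
From the singleton clause (v), v = 1.
From the singleton clause (~q), q = 0.
That conflicts with the unit clause (q).
That branch fails; take t = 0 instead.
From the singleton clause (v), v = 1.
From the singleton clause (~r), r = 0.
That conflicts with the unit clause (r).
Either choice for t ends in contradiction.
That branch fails; take s = 0 instead.
From the singleton clause (~u), u = 0.
From the singleton clause (q), q = 1.
That conflicts with the unit clause (~q).
Either choice for s ends in contradiction.
That branch fails; take p = 0 instead.
From the singleton clause (s), s = 1.
From the singleton clause (u), u = 1.
From the singleton clause (v), v = 1.
From the singleton clause (~r), r = 0.
From the singleton clause (t), t = 1.
From the singleton clause (~q), q = 0.
That conflicts with the unit clause (q).
Either choice for p ends in contradiction.

UNSATISFIABLE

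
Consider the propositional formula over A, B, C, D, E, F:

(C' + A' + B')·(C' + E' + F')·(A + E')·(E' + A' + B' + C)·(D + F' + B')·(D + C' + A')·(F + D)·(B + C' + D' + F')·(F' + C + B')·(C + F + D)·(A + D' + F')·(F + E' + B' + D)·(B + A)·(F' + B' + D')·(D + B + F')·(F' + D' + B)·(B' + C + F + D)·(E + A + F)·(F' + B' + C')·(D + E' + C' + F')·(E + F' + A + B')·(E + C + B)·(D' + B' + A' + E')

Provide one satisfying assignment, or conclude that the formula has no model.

A ↦ 1; B ↦ 0; C ↦ 0; D ↦ 1; E ↦ 1; F ↦ 0

Branch on A: set A = 1.
Branch on C: set C = 0.
Branch on E: set E = 1.
The clause (B') is unit, so B = 0.
Branch on F: set F = 0.
The clause (D) is unit, so D = 1.
All clauses are satisfied.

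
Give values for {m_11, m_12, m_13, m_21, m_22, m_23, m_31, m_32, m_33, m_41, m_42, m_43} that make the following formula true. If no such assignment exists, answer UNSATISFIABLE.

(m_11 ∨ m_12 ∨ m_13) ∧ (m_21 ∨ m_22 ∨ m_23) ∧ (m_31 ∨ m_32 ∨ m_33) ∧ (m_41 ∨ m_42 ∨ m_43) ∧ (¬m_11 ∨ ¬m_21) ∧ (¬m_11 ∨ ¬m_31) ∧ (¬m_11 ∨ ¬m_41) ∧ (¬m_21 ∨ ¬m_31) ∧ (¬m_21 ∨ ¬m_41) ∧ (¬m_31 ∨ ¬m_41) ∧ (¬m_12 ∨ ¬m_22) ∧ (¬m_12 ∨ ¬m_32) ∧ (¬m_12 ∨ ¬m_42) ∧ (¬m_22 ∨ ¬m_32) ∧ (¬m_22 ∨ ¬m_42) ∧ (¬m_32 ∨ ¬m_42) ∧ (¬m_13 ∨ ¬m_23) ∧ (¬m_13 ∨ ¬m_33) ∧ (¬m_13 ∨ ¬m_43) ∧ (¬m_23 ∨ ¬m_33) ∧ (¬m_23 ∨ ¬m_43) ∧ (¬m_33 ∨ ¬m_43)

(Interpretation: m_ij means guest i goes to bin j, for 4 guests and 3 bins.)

Try m_11 = False.
Try m_12 = True.
The clause (¬m_22) is unit, so m_22 = False.
The clause (¬m_32) is unit, so m_32 = False.
The clause (¬m_42) is unit, so m_42 = False.
Try m_21 = True.
The clause (¬m_31) is unit, so m_31 = False.
The clause (m_33) is unit, so m_33 = True.
The clause (¬m_41) is unit, so m_41 = False.
The clause (m_43) is unit, so m_43 = True.
Now (¬m_43) is unsatisfied and unit — conflict.
Backtrack on m_21: now try m_21 = False.
The clause (m_23) is unit, so m_23 = True.
The clause (¬m_13) is unit, so m_13 = False.
The clause (¬m_33) is unit, so m_33 = False.
The clause (m_31) is unit, so m_31 = True.
The clause (¬m_41) is unit, so m_41 = False.
The clause (m_43) is unit, so m_43 = True.
Now (¬m_43) is unsatisfied and unit — conflict.
Neither m_21 = True nor m_21 = False works.
Backtrack on m_12: now try m_12 = False.
The clause (m_13) is unit, so m_13 = True.
The clause (¬m_23) is unit, so m_23 = False.
The clause (¬m_33) is unit, so m_33 = False.
The clause (¬m_43) is unit, so m_43 = False.
Try m_21 = True.
The clause (¬m_31) is unit, so m_31 = False.
The clause (m_32) is unit, so m_32 = True.
The clause (¬m_41) is unit, so m_41 = False.
The clause (m_42) is unit, so m_42 = True.
Now (¬m_42) is unsatisfied and unit — conflict.
Backtrack on m_21: now try m_21 = False.
The clause (m_22) is unit, so m_22 = True.
The clause (¬m_32) is unit, so m_32 = False.
The clause (m_31) is unit, so m_31 = True.
The clause (¬m_41) is unit, so m_41 = False.
The clause (m_42) is unit, so m_42 = True.
Now (¬m_42) is unsatisfied and unit — conflict.
Neither m_21 = True nor m_21 = False works.
Neither m_12 = True nor m_12 = False works.
Backtrack on m_11: now try m_11 = True.
The clause (¬m_21) is unit, so m_21 = False.
The clause (¬m_31) is unit, so m_31 = False.
The clause (¬m_41) is unit, so m_41 = False.
Try m_22 = True.
The clause (¬m_12) is unit, so m_12 = False.
The clause (¬m_32) is unit, so m_32 = False.
The clause (m_33) is unit, so m_33 = True.
The clause (¬m_42) is unit, so m_42 = False.
The clause (m_43) is unit, so m_43 = True.
Now (¬m_43) is unsatisfied and unit — conflict.
Backtrack on m_22: now try m_22 = False.
The clause (m_23) is unit, so m_23 = True.
The clause (¬m_13) is unit, so m_13 = False.
The clause (¬m_33) is unit, so m_33 = False.
The clause (m_32) is unit, so m_32 = True.
The clause (¬m_12) is unit, so m_12 = False.
The clause (¬m_42) is unit, so m_42 = False.
The clause (m_43) is unit, so m_43 = True.
Now (¬m_43) is unsatisfied and unit — conflict.
Neither m_22 = True nor m_22 = False works.
Neither m_11 = True nor m_11 = False works.

UNSATISFIABLE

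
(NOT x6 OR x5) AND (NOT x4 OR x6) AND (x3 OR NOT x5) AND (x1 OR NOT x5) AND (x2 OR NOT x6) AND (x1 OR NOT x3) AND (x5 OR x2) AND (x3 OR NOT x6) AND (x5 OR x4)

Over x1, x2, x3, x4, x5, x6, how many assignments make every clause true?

4

There are 2^6 = 64 truth assignments over (x1, x2, x3, x4, x5, x6).
Split on x6. With x6 = true, the clauses containing x6 are satisfied and NOT x6 drops from the rest; 2 of the 2^5 = 32 assignments to the other variables satisfy what remains.
With x6 = false, by the same count on the reduced clause set, 2 assignments work.
(One model: x1=T, x2=F, x3=T, x4=F, x5=T, x6=F.)
Total: 2 + 2 = 4.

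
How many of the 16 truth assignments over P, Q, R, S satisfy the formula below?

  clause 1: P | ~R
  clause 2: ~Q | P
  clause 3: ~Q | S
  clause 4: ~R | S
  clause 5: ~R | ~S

There are 2^4 = 16 truth assignments over (P, Q, R, S).
Check each against the 5 clauses (columns in the order P, Q, R, S):
  F F F F  ✓ satisfies all
  F F F T  ✓ satisfies all
  F F T F  ✗ fails (P | ~R)
  F F T T  ✗ fails (P | ~R)
  F T F F  ✗ fails (~Q | P)
  F T F T  ✗ fails (~Q | P)
  F T T F  ✗ fails (P | ~R)
  F T T T  ✗ fails (P | ~R)
  T F F F  ✓ satisfies all
  T F F T  ✓ satisfies all
  T F T F  ✗ fails (~R | S)
  T F T T  ✗ fails (~R | ~S)
  T T F F  ✗ fails (~Q | S)
  T T F T  ✓ satisfies all
  T T T F  ✗ fails (~Q | S)
  T T T T  ✗ fails (~R | ~S)
5 of the 16 rows are models.

5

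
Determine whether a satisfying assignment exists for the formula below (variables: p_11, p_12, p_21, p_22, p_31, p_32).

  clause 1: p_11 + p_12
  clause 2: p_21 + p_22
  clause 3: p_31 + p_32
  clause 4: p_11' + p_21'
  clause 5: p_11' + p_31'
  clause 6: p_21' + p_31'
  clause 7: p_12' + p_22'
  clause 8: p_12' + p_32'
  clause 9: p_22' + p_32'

No, unsatisfiable

Branch on p_11: set p_11 = 1.
Unit clause (p_21') forces p_21 = 0.
Unit clause (p_22) forces p_22 = 1.
Unit clause (p_31') forces p_31 = 0.
Unit clause (p_32) forces p_32 = 1.
Now (p_32') is unsatisfied and unit — conflict.
Backtrack on p_11: now try p_11 = 0.
Unit clause (p_12) forces p_12 = 1.
Unit clause (p_22') forces p_22 = 0.
Unit clause (p_21) forces p_21 = 1.
Unit clause (p_31') forces p_31 = 0.
Unit clause (p_32) forces p_32 = 1.
Now (p_32') is unsatisfied and unit — conflict.
Either choice for p_11 ends in contradiction.
No assignment satisfies every clause.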